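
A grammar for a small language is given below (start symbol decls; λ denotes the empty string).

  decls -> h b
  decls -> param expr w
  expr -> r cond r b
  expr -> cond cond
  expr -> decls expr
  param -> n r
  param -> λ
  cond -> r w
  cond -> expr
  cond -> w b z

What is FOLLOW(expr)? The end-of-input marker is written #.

In decls -> param expr w: add FIRST(w) = { w }.
In expr -> decls expr: expr is at the end, add FOLLOW(expr) = { h, n, r, w }.
In cond -> expr: expr is at the end, add FOLLOW(cond) = { h, n, r, w }.
Union: FOLLOW(expr) = { h, n, r, w }.

{ h, n, r, w }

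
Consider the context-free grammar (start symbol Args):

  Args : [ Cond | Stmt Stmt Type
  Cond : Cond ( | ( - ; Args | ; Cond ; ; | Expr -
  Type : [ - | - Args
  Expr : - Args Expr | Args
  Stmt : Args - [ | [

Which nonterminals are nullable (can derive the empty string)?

{ } (none)

No nonterminal has an empty production or an RHS whose symbols are all nullable.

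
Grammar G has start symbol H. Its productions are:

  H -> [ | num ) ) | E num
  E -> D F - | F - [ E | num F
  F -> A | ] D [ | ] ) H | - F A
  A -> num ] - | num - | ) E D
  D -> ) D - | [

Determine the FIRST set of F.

{ ), -, ], num }

From F -> A: add FIRST(A) = { ), num }.
F -> ] D [ contributes {]}.
F -> ] ) H contributes {]}.
F -> - F A contributes {-}.
Union: FIRST(F) = { ), -, ], num }.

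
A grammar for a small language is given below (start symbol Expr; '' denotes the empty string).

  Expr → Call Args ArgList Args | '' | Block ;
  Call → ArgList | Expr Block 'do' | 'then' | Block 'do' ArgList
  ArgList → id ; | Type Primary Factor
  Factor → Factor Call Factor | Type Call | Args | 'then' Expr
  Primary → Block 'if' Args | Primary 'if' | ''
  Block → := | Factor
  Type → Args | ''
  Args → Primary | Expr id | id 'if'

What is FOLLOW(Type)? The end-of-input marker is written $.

{ $, 'do', 'if', 'then', :=, ;, id }

In ArgList → Type Primary Factor: add FIRST(Primary Factor)\{''} = { 'do', 'if', 'then', :=, ;, id }.
  Since Primary Factor is nullable, also add FOLLOW(ArgList) = { $, 'do', 'if', 'then', :=, ;, id }.
In Factor → Type Call: add FIRST(Call)\{''} = { 'do', 'if', 'then', :=, ;, id }.
  Since Call is nullable, also add FOLLOW(Factor) = { $, 'do', 'if', 'then', :=, ;, id }.
Union: FOLLOW(Type) = { $, 'do', 'if', 'then', :=, ;, id }.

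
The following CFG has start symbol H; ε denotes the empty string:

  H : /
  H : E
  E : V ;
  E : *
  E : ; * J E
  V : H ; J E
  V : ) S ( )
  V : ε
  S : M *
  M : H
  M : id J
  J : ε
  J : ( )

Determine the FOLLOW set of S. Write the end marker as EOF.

{ ( }

In V : ) S ( ): add FIRST(( )) = { ( }.
Union: FOLLOW(S) = { ( }.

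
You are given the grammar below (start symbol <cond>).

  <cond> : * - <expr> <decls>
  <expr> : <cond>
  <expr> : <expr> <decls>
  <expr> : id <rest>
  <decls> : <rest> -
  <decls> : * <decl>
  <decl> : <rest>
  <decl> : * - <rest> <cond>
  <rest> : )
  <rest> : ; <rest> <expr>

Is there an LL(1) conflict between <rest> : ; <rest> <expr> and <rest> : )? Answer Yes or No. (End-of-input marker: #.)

FIRST(; <rest> <expr>) = { ; } and FIRST()) = { ) }.
The FIRST sets are disjoint and neither alternative is nullable — no conflict.

No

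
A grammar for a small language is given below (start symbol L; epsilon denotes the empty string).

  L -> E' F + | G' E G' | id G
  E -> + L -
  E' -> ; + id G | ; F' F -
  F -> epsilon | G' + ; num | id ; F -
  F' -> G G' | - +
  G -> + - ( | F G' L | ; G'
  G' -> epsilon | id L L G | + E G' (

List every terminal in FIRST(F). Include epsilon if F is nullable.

F -> epsilon contributes epsilon.
From F -> G' + ; num: G' nullable, take FIRST(G') ∪ {+} = { +, id }.
F -> id ; F - contributes {id}.
Union: FIRST(F) = { +, id, epsilon }.

{ +, id, epsilon }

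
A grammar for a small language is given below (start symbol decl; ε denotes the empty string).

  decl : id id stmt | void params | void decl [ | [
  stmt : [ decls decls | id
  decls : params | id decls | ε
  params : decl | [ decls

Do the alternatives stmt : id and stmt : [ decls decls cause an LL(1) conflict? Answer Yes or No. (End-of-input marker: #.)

No

FIRST(id) = { id } and FIRST([ decls decls) = { [ }.
The FIRST sets are disjoint and neither alternative is nullable — no conflict.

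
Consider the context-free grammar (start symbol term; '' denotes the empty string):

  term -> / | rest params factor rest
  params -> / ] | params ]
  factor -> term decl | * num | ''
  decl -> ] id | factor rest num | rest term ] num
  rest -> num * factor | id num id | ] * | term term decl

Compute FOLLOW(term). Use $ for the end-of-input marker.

term is the start symbol, so $ ∈ FOLLOW(term).
In factor -> term decl: add FIRST(decl) = { *, /, ], id, num }.
In decl -> rest term ] num: add FIRST(] num) = { ] }.
In rest -> term term decl: add FIRST(term decl) = { /, ], id, num }.
In rest -> term term decl: add FIRST(decl) = { *, /, ], id, num }.
Union: FOLLOW(term) = { $, *, /, ], id, num }.

{ $, *, /, ], id, num }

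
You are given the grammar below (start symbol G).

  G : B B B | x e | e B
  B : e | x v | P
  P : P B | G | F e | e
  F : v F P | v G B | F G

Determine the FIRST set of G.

{ e, v, x }

From G : B B B: add FIRST(B) = { e, v, x }.
G : x e contributes {x}.
G : e B contributes {e}.
Union: FIRST(G) = { e, v, x }.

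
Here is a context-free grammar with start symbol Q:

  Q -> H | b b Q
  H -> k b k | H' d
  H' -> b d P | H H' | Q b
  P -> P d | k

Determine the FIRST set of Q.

From Q -> H: add FIRST(H) = { b, k }.
Q -> b b Q contributes {b}.
Union: FIRST(Q) = { b, k }.

{ b, k }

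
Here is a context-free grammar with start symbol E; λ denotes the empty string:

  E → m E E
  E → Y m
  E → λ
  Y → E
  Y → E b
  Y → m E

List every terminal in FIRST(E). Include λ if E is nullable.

E → m E E contributes {m}.
From E → Y m: Y nullable, take FIRST(Y) ∪ {m} = { b, m }.
E → λ contributes λ.
Union: FIRST(E) = { b, m, λ }.

{ b, m, λ }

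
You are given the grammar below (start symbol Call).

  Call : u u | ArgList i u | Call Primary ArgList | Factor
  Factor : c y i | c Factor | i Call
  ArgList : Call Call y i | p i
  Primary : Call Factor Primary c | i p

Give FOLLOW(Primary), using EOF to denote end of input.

{ c, i, p, u }

In Call : Call Primary ArgList: add FIRST(ArgList) = { c, i, p, u }.
In Primary : Call Factor Primary c: add FIRST(c) = { c }.
Union: FOLLOW(Primary) = { c, i, p, u }.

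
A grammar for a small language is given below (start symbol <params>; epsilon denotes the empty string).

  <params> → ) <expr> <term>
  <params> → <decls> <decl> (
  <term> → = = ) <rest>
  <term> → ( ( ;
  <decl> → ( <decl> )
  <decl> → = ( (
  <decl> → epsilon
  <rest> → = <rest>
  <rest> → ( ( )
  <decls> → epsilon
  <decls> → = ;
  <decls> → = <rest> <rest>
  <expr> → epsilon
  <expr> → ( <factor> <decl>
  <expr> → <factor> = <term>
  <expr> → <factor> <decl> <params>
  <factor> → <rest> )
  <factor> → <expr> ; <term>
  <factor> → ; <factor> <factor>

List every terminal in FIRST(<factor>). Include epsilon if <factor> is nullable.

{ (, ;, = }

From <factor> → <rest> ): add FIRST(<rest>) = { (, = }.
From <factor> → <expr> ; <term>: <expr> nullable, take FIRST(<expr>) ∪ {;} = { (, ;, = }.
<factor> → ; <factor> <factor> contributes {;}.
Union: FIRST(<factor>) = { (, ;, = }.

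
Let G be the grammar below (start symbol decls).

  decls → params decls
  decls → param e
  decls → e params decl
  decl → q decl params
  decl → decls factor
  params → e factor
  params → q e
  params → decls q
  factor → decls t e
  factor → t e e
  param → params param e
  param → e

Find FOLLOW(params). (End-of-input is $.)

In decls → params decls: add FIRST(decls) = { e, q }.
In decls → e params decl: add FIRST(decl) = { e, q }.
In decl → q decl params: params is at the end, add FOLLOW(decl) = { $, e, q, t }.
In param → params param e: add FIRST(param e) = { e, q }.
Union: FOLLOW(params) = { $, e, q, t }.

{ $, e, q, t }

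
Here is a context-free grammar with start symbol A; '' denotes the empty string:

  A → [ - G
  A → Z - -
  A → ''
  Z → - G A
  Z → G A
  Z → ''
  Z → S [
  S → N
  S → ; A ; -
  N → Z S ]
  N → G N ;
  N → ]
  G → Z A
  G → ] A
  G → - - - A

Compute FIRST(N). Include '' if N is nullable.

{ -, ;, [, ] }

From N → Z S ]: Z nullable, take FIRST(Z) ∪ FIRST(S) = { -, ;, [, ] }.
From N → G N ;: G nullable, take FIRST(G) ∪ FIRST(N) = { -, ;, [, ] }.
N → ] contributes {]}.
Union: FIRST(N) = { -, ;, [, ] }.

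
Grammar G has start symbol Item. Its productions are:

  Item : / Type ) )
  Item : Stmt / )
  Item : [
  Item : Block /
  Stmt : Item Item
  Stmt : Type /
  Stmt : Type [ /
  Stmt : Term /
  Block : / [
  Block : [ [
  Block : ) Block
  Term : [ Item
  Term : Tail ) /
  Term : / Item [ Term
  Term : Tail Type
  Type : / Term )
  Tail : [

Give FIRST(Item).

{ ), /, [ }

Item : / Type ) ) contributes {/}.
From Item : Stmt / ): add FIRST(Stmt) = { ), /, [ }.
Item : [ contributes {[}.
From Item : Block /: add FIRST(Block) = { ), /, [ }.
Union: FIRST(Item) = { ), /, [ }.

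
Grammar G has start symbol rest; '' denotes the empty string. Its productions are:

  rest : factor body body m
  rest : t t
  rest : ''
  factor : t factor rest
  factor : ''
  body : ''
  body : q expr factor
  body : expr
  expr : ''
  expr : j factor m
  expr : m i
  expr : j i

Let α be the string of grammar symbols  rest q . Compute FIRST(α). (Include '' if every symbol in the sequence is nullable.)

Add FIRST(rest)\{''} = { j, m, q, t }; rest is nullable, continue.
q is a terminal; add {q} and stop.

{ j, m, q, t }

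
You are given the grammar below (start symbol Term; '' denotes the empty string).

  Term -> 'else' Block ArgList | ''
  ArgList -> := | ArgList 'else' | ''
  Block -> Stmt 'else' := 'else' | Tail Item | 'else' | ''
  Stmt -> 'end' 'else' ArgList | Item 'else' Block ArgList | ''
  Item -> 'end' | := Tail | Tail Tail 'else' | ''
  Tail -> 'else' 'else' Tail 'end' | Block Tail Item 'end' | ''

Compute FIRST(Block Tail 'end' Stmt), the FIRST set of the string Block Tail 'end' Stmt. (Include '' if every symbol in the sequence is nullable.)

{ 'else', 'end', := }

Add FIRST(Block)\{''} = { 'else', 'end', := }; Block is nullable, continue.
Add FIRST(Tail)\{''} = { 'else', 'end', := }; Tail is nullable, continue.
'end' is a terminal; add {'end'} and stop.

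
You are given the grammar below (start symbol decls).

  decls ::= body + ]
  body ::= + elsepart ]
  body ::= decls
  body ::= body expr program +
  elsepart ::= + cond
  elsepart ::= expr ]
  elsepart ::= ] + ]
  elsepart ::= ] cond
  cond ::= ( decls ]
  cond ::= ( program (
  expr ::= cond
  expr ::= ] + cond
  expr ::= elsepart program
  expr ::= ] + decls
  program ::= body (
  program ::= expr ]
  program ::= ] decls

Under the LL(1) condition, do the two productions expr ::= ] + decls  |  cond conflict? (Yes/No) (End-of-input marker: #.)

No

FIRST(] + decls) = { ] } and FIRST(cond) = { ( }.
The FIRST sets are disjoint and neither alternative is nullable — no conflict.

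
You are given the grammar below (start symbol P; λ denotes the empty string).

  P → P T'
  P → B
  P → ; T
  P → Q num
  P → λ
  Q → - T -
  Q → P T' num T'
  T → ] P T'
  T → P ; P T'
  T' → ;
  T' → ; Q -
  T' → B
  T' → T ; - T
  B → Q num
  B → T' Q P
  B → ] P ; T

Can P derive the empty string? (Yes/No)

Yes

P has an λ-production, so P ⇒ λ.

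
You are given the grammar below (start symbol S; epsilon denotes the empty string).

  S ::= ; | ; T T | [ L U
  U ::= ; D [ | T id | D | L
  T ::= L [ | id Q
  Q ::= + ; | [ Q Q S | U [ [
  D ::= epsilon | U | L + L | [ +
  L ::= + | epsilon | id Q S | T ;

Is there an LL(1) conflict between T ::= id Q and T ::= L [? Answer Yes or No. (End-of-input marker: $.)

Yes

FIRST(id Q) = { id } and FIRST(L [) = { +, [, id }.
Both contain id, so the two alternatives are not disjoint — LL(1) conflict.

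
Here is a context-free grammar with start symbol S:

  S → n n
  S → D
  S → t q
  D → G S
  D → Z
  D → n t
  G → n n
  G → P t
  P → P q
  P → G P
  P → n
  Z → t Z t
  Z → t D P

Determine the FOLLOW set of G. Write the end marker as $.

In D → G S: add FIRST(S) = { n, t }.
In P → G P: add FIRST(P) = { n }.
Union: FOLLOW(G) = { n, t }.

{ n, t }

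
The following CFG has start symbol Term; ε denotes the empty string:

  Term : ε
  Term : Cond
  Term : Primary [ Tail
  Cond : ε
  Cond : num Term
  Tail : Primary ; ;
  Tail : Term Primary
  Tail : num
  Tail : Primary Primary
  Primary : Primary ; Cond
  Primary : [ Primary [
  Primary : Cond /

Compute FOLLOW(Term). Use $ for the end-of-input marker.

Term is the start symbol, so $ ∈ FOLLOW(Term).
In Cond : num Term: Term is at the end, add FOLLOW(Cond) = { $, /, ;, [, num }.
In Tail : Term Primary: add FIRST(Primary) = { /, [, num }.
Union: FOLLOW(Term) = { $, /, ;, [, num }.

{ $, /, ;, [, num }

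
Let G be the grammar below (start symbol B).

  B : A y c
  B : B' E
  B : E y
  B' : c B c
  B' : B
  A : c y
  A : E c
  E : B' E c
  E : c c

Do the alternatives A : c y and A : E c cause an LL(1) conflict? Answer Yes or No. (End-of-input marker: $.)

FIRST(c y) = { c } and FIRST(E c) = { c }.
Both contain c, so the two alternatives are not disjoint — LL(1) conflict.

Yes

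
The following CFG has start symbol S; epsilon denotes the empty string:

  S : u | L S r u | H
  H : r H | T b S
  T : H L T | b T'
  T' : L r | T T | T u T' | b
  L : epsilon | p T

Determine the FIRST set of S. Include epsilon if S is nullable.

{ b, p, r, u }

S : u contributes {u}.
From S : L S r u: L nullable, take FIRST(L) ∪ FIRST(S) = { b, p, r, u }.
From S : H: add FIRST(H) = { b, r }.
Union: FIRST(S) = { b, p, r, u }.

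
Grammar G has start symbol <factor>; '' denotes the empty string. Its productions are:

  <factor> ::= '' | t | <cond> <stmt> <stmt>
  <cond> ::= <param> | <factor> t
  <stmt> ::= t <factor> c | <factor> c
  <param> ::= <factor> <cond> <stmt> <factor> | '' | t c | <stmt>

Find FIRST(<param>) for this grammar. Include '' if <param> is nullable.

From <param> ::= <factor> <cond> <stmt> <factor>: <factor>, <cond> nullable, take FIRST(<factor>) ∪ FIRST(<cond>) ∪ FIRST(<stmt>) = { c, t }.
<param> ::= '' contributes ''.
<param> ::= t c contributes {t}.
From <param> ::= <stmt>: add FIRST(<stmt>) = { c, t }.
Union: FIRST(<param>) = { c, t, '' }.

{ c, t, '' }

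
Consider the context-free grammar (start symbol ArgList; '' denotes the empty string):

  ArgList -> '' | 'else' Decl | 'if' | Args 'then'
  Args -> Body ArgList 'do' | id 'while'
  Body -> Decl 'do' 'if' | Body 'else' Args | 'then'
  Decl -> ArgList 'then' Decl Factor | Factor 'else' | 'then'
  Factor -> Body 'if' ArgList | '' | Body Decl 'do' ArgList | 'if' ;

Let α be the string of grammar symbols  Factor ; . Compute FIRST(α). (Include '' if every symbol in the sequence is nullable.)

{ 'else', 'if', 'then', ;, id }

Add FIRST(Factor)\{''} = { 'else', 'if', 'then', id }; Factor is nullable, continue.
; is a terminal; add {;} and stop.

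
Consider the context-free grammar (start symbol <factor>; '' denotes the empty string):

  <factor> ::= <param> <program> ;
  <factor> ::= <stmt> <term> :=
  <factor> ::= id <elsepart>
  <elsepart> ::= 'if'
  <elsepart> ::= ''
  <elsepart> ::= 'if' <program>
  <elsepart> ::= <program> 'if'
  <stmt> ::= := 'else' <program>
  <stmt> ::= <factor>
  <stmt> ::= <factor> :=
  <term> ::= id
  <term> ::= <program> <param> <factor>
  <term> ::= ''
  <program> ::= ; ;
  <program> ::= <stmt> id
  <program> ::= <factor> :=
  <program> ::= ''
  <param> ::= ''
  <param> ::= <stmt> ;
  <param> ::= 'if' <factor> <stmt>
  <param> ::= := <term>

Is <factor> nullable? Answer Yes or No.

Nullable nonterminals: <elsepart>, <param>, <program>, <term>.
No production of <factor> has an RHS whose symbols are all nullable, so <factor> is not nullable.

No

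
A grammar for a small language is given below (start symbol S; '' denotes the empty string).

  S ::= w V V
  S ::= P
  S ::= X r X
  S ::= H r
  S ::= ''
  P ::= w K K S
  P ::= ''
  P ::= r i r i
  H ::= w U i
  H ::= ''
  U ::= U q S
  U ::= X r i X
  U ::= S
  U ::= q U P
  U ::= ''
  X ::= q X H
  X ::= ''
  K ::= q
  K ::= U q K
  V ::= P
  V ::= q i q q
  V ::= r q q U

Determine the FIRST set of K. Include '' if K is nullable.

K ::= q contributes {q}.
From K ::= U q K: U nullable, take FIRST(U) ∪ {q} = { q, r, w }.
Union: FIRST(K) = { q, r, w }.

{ q, r, w }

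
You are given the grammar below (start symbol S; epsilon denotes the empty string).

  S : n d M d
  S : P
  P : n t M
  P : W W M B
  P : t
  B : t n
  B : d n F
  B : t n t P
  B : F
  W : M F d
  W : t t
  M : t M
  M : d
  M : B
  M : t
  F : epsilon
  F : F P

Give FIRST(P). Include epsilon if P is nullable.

P : n t M contributes {n}.
From P : W W M B: add FIRST(W) = { d, n, t }.
P : t contributes {t}.
Union: FIRST(P) = { d, n, t }.

{ d, n, t }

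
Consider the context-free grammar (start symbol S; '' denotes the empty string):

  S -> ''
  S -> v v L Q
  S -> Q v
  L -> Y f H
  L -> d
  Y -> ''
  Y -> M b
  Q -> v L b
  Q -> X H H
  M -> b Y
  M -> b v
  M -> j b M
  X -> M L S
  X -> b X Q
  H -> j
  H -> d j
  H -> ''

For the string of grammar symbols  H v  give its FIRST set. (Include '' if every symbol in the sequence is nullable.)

Add FIRST(H)\{''} = { d, j }; H is nullable, continue.
v is a terminal; add {v} and stop.

{ d, j, v }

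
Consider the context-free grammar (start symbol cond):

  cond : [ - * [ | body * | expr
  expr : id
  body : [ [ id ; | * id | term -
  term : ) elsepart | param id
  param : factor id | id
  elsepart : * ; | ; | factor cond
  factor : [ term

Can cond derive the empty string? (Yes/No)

No nonterminal in this grammar is nullable.
No production of cond has an RHS whose symbols are all nullable, so cond is not nullable.

No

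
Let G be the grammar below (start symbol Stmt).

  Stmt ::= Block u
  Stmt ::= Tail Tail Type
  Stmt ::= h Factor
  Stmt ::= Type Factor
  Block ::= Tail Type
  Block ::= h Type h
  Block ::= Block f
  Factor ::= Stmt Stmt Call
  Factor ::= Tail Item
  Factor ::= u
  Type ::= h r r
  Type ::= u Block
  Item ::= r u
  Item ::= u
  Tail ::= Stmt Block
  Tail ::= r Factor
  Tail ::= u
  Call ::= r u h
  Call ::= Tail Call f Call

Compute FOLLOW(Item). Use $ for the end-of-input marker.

{ $, h, r, u }

In Factor ::= Tail Item: Item is at the end, add FOLLOW(Factor) = { $, h, r, u }.
Union: FOLLOW(Item) = { $, h, r, u }.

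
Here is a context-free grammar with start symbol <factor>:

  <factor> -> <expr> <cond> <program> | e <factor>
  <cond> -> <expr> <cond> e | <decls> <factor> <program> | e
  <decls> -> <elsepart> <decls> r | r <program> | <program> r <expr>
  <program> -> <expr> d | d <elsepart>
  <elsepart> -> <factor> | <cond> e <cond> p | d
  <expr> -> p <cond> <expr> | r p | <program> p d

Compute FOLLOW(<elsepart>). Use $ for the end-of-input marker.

{ $, d, e, p, r }

In <decls> -> <elsepart> <decls> r: add FIRST(<decls> r) = { d, e, p, r }.
In <program> -> d <elsepart>: <elsepart> is at the end, add FOLLOW(<program>) = { $, d, e, p, r }.
Union: FOLLOW(<elsepart>) = { $, d, e, p, r }.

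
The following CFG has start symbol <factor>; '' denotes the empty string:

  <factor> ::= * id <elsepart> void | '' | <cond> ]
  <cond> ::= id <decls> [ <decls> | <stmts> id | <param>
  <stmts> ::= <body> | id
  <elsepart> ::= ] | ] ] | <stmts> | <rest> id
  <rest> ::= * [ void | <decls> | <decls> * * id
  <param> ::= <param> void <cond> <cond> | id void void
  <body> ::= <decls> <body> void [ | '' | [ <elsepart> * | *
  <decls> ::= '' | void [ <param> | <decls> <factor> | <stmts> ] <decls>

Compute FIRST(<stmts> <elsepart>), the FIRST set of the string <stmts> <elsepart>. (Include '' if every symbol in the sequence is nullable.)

{ *, [, ], id, void, '' }

Add FIRST(<stmts>)\{''} = { *, [, ], id, void }; <stmts> is nullable, continue.
Add FIRST(<elsepart>)\{''} = { *, [, ], id, void }; <elsepart> is nullable, continue.
Every symbol is nullable, so include ''.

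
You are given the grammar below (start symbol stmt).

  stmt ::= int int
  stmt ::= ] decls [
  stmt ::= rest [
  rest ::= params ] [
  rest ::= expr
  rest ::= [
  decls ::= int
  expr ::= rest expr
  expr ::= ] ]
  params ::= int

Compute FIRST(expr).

From expr ::= rest expr: add FIRST(rest) = { [, ], int }.
expr ::= ] ] contributes {]}.
Union: FIRST(expr) = { [, ], int }.

{ [, ], int }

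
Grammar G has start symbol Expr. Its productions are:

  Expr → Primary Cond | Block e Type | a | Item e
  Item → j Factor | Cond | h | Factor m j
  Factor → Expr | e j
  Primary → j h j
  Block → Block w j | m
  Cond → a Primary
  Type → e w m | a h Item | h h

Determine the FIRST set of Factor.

{ a, e, h, j, m }

From Factor → Expr: add FIRST(Expr) = { a, e, h, j, m }.
Factor → e j contributes {e}.
Union: FIRST(Factor) = { a, e, h, j, m }.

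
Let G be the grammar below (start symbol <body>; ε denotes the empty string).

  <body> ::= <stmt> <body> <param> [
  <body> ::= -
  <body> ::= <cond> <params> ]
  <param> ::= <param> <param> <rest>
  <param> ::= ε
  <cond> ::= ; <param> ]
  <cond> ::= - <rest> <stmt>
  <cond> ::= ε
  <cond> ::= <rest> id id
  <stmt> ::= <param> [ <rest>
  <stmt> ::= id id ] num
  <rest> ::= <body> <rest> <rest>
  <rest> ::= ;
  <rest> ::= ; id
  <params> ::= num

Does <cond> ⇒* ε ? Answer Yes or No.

Yes

<cond> has an ε-production, so <cond> ⇒ ε.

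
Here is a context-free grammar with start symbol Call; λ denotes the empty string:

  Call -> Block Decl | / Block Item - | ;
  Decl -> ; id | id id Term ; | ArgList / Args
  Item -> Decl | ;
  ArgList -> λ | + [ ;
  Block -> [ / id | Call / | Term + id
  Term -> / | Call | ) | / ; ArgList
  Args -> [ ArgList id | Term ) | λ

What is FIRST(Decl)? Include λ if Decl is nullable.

Decl -> ; id contributes {;}.
Decl -> id id Term ; contributes {id}.
From Decl -> ArgList / Args: ArgList nullable, take FIRST(ArgList) ∪ {/} = { +, / }.
Union: FIRST(Decl) = { +, /, ;, id }.

{ +, /, ;, id }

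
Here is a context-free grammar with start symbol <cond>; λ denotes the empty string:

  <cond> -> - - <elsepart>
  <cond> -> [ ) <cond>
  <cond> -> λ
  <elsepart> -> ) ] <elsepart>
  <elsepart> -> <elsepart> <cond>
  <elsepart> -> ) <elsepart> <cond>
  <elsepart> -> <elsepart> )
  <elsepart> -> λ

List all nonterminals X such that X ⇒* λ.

Directly nullable (have an λ-production): <cond>, <elsepart>.

{ <cond>, <elsepart> }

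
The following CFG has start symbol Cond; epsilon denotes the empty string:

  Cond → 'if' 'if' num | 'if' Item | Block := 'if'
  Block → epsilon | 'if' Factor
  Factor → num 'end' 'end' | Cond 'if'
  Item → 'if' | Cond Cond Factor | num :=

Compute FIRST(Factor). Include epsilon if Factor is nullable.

{ 'if', :=, num }

Factor → num 'end' 'end' contributes {num}.
From Factor → Cond 'if': add FIRST(Cond) = { 'if', := }.
Union: FIRST(Factor) = { 'if', :=, num }.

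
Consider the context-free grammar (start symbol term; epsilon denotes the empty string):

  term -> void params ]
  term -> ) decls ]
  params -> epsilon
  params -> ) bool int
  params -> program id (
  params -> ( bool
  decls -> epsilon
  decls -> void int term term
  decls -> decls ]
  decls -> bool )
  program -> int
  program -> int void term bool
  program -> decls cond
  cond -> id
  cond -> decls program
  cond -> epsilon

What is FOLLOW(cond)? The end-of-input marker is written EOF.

In program -> decls cond: cond is at the end, add FOLLOW(program) = { id }.
Union: FOLLOW(cond) = { id }.

{ id }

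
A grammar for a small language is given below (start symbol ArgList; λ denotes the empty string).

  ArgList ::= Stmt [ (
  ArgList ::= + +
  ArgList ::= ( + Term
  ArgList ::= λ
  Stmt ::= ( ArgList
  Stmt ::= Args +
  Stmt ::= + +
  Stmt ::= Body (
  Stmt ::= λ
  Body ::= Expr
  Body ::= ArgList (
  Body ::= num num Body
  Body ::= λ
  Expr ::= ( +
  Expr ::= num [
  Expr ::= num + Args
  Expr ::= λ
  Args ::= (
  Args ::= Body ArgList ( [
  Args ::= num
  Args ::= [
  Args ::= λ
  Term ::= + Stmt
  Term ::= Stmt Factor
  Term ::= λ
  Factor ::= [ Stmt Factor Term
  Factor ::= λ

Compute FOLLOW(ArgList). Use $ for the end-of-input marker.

{ $, (, +, [, num }

ArgList is the start symbol, so $ ∈ FOLLOW(ArgList).
In Stmt ::= ( ArgList: ArgList is at the end, add FOLLOW(Stmt) = { $, (, +, [, num }.
In Body ::= ArgList (: add FIRST(() = { ( }.
In Args ::= Body ArgList ( [: add FIRST(( [) = { ( }.
Union: FOLLOW(ArgList) = { $, (, +, [, num }.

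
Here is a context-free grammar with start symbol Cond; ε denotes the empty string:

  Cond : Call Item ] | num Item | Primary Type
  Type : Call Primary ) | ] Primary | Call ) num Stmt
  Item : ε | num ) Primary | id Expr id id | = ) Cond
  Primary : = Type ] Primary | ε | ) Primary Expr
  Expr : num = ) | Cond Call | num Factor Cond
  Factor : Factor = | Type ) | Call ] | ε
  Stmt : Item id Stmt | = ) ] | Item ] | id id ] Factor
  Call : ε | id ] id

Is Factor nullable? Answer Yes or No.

Yes

Factor has an ε-production, so Factor ⇒ ε.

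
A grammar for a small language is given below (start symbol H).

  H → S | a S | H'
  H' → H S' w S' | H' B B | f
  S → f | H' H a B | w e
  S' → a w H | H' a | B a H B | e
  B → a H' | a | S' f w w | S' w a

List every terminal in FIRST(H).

{ a, f, w }

From H → S: add FIRST(S) = { a, f, w }.
H → a S contributes {a}.
From H → H': add FIRST(H') = { a, f, w }.
Union: FIRST(H) = { a, f, w }.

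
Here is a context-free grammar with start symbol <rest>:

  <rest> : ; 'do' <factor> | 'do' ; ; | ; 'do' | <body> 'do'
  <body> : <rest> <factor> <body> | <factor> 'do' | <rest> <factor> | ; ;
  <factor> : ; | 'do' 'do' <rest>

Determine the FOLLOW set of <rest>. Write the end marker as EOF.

{ EOF, 'do', ; }

<rest> is the start symbol, so EOF ∈ FOLLOW(<rest>).
In <body> : <rest> <factor> <body>: add FIRST(<factor> <body>) = { 'do', ; }.
In <body> : <rest> <factor>: add FIRST(<factor>) = { 'do', ; }.
In <factor> : 'do' 'do' <rest>: <rest> is at the end, add FOLLOW(<factor>) = { EOF, 'do', ; }.
Union: FOLLOW(<rest>) = { EOF, 'do', ; }.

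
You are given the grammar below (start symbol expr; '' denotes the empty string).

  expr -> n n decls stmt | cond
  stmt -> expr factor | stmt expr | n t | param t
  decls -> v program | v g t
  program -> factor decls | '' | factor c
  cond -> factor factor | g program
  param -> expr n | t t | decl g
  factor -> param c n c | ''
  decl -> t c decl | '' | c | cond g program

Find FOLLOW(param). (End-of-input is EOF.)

{ c, t }

In stmt -> param t: add FIRST(t) = { t }.
In factor -> param c n c: add FIRST(c n c) = { c }.
Union: FOLLOW(param) = { c, t }.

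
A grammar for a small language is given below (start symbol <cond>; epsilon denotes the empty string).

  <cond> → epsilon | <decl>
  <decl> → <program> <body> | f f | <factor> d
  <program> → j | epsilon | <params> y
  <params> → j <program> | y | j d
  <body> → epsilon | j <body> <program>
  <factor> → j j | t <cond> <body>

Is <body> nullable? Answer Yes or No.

Yes

<body> has an epsilon-production, so <body> ⇒ epsilon.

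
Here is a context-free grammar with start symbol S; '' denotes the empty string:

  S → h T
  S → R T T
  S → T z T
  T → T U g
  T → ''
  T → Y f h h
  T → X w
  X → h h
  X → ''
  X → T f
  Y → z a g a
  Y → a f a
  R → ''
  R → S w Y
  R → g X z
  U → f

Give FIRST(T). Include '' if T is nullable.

From T → T U g: T nullable, take FIRST(T) ∪ FIRST(U) = { a, f, h, w, z }.
T → '' contributes ''.
From T → Y f h h: add FIRST(Y) = { a, z }.
From T → X w: X nullable, take FIRST(X) ∪ {w} = { a, f, h, w, z }.
Union: FIRST(T) = { a, f, h, w, z, '' }.

{ a, f, h, w, z, '' }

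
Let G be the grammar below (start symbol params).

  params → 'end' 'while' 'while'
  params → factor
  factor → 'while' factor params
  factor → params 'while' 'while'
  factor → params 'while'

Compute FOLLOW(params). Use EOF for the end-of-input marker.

{ EOF, 'end', 'while' }

params is the start symbol, so EOF ∈ FOLLOW(params).
In factor → 'while' factor params: params is at the end, add FOLLOW(factor) = { EOF, 'end', 'while' }.
In factor → params 'while' 'while': add FIRST('while' 'while') = { 'while' }.
In factor → params 'while': add FIRST('while') = { 'while' }.
Union: FOLLOW(params) = { EOF, 'end', 'while' }.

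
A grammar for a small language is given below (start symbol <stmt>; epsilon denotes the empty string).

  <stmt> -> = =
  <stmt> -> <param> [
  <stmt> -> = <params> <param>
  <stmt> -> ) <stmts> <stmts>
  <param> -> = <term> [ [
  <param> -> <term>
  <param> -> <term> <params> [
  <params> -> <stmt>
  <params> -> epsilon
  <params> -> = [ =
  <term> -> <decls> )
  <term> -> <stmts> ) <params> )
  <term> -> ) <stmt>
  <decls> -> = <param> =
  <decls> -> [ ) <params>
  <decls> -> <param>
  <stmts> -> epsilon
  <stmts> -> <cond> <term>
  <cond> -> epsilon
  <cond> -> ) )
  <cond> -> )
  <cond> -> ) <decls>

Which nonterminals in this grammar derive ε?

{ <cond>, <params>, <stmts> }

Directly nullable (have an epsilon-production): <params>, <stmts>, <cond>.
No other nonterminal has a production whose RHS symbols are all nullable.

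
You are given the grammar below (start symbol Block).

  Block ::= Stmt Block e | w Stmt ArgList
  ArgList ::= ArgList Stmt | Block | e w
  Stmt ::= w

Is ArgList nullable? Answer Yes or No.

No nonterminal in this grammar is nullable.
No production of ArgList has an RHS whose symbols are all nullable, so ArgList is not nullable.

No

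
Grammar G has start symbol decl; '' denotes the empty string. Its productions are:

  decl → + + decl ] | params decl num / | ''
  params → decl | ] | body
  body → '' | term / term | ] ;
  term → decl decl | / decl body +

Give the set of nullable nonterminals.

{ body, decl, params, term }

Directly nullable (have an ''-production): decl, body.
params → decl with every symbol nullable, so params is nullable.
term → decl decl with every symbol nullable, so term is nullable.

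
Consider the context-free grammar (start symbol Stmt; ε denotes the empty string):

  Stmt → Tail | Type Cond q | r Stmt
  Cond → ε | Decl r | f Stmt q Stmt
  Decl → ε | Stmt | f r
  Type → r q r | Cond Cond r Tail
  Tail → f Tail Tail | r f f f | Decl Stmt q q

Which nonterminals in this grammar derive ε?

{ Cond, Decl }

Directly nullable (have an ε-production): Cond, Decl.
No other nonterminal has a production whose RHS symbols are all nullable.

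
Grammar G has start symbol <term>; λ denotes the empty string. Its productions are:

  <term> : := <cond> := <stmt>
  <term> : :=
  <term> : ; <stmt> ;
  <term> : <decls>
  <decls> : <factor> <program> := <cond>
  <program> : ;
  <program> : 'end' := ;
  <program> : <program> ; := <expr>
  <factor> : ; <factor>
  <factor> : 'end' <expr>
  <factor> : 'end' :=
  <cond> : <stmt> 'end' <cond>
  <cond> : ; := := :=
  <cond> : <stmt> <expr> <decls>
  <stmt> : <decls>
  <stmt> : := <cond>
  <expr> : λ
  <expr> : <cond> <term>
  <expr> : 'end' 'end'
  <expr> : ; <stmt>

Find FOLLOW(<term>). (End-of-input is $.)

{ $, 'end', :=, ; }

<term> is the start symbol, so $ ∈ FOLLOW(<term>).
In <expr> : <cond> <term>: <term> is at the end, add FOLLOW(<expr>) = { 'end', :=, ; }.
Union: FOLLOW(<term>) = { $, 'end', :=, ; }.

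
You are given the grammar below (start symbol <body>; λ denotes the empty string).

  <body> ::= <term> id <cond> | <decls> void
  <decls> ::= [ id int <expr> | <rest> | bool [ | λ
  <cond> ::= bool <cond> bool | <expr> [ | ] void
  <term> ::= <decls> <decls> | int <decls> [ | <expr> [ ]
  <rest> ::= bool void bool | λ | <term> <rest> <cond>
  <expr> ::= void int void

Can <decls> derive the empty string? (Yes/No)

<decls> has an λ-production, so <decls> ⇒ λ.

Yes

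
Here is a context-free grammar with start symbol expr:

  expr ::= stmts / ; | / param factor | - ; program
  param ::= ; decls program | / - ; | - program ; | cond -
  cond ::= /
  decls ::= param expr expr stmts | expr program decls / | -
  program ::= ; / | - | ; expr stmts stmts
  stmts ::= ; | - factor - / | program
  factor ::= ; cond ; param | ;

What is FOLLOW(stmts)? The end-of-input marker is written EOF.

In expr ::= stmts / ;: add FIRST(/ ;) = { / }.
In decls ::= param expr expr stmts: stmts is at the end, add FOLLOW(decls) = { -, /, ; }.
In program ::= ; expr stmts stmts: add FIRST(stmts) = { -, ; }.
In program ::= ; expr stmts stmts: stmts is at the end, add FOLLOW(program) = { EOF, -, /, ; }.
Union: FOLLOW(stmts) = { EOF, -, /, ; }.

{ EOF, -, /, ; }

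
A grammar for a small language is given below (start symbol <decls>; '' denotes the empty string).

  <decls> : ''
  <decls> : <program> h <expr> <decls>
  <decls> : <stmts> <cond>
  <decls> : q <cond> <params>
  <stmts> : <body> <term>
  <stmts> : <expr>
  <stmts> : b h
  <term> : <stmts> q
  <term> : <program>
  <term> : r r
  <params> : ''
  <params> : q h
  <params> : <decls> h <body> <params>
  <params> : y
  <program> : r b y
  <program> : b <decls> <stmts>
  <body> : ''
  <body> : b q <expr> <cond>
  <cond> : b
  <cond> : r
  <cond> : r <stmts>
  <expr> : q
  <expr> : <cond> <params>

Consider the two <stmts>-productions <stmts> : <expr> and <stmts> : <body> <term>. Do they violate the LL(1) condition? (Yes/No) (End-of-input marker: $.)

FIRST(<expr>) = { b, q, r } and FIRST(<body> <term>) = { b, q, r }.
Both contain b, so the two alternatives are not disjoint — LL(1) conflict.

Yes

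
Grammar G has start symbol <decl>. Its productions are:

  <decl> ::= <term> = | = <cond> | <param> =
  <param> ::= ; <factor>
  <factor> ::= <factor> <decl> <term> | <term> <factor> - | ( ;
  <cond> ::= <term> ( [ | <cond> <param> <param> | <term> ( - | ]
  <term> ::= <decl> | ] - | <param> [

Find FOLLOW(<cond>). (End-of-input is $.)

{ $, (, -, ;, =, [, ] }

In <decl> ::= = <cond>: <cond> is at the end, add FOLLOW(<decl>) = { $, (, -, ;, =, [, ] }.
In <cond> ::= <cond> <param> <param>: add FIRST(<param> <param>) = { ; }.
Union: FOLLOW(<cond>) = { $, (, -, ;, =, [, ] }.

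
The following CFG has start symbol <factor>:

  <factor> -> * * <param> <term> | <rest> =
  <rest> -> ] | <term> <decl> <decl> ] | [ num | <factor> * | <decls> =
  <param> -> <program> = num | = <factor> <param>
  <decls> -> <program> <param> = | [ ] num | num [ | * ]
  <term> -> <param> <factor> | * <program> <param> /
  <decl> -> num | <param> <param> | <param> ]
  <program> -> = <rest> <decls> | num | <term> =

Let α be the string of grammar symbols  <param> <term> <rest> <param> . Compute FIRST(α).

Add FIRST(<param>) = { *, =, num }; <param> is not nullable, stop.

{ *, =, num }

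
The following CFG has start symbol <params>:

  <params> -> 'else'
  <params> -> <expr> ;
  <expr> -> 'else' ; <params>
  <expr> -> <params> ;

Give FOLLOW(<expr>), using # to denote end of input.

In <params> -> <expr> ;: add FIRST(;) = { ; }.
Union: FOLLOW(<expr>) = { ; }.

{ ; }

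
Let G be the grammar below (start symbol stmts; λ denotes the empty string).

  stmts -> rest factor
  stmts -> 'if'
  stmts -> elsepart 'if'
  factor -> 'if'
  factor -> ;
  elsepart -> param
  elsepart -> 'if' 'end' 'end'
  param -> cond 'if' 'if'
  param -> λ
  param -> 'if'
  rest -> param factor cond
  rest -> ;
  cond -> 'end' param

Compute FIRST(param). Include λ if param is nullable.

From param -> cond 'if' 'if': add FIRST(cond) = { 'end' }.
param -> λ contributes λ.
param -> 'if' contributes {'if'}.
Union: FIRST(param) = { 'end', 'if', λ }.

{ 'end', 'if', λ }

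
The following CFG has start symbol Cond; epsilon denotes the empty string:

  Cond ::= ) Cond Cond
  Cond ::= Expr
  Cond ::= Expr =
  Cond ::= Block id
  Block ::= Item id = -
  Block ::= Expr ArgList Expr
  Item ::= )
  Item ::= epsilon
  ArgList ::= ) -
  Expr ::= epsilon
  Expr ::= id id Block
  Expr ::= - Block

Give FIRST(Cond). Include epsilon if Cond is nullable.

{ ), -, =, id, epsilon }

Cond ::= ) Cond Cond contributes {)}.
From Cond ::= Expr: add FIRST(Expr) = { -, id, epsilon } (including epsilon since Expr is nullable).
From Cond ::= Expr =: Expr nullable, take FIRST(Expr) ∪ {=} = { -, =, id }.
From Cond ::= Block id: add FIRST(Block) = { ), -, id }.
Union: FIRST(Cond) = { ), -, =, id, epsilon }.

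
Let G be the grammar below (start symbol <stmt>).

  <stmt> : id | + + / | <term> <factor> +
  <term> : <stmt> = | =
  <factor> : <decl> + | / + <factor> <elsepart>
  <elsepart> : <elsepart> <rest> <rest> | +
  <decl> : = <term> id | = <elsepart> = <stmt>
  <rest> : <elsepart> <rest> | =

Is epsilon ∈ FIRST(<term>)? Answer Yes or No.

No nonterminal in this grammar is nullable.
No production of <term> has an RHS whose symbols are all nullable, so <term> is not nullable.

No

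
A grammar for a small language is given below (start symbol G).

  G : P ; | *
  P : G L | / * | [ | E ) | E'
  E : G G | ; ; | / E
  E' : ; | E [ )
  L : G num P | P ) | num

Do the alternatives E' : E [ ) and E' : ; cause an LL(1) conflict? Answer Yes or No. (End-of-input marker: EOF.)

FIRST(E [ )) = { *, /, ;, [ } and FIRST(;) = { ; }.
Both contain ;, so the two alternatives are not disjoint — LL(1) conflict.

Yes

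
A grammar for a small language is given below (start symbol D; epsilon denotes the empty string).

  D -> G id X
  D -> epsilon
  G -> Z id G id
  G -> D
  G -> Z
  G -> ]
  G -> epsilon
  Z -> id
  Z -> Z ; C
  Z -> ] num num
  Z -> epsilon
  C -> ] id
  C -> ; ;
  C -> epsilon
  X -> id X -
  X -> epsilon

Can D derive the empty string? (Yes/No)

Yes

D has an epsilon-production, so D ⇒ epsilon.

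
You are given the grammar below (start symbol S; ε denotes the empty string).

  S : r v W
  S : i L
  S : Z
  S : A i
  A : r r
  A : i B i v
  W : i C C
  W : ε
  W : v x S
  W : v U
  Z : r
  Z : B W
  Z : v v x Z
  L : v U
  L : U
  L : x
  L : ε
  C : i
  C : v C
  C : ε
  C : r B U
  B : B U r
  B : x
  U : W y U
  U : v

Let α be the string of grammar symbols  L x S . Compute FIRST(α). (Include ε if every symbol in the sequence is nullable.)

{ i, v, x, y }

Add FIRST(L)\{ε} = { i, v, x, y }; L is nullable, continue.
x is a terminal; add {x} and stop.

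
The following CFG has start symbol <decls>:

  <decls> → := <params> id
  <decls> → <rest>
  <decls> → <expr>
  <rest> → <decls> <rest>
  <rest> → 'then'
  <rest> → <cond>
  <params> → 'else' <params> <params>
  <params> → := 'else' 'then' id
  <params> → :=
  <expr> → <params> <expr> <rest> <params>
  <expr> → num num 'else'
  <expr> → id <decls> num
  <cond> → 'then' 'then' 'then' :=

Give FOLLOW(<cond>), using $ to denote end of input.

{ $, 'else', 'then', :=, id, num }

In <rest> → <cond>: <cond> is at the end, add FOLLOW(<rest>) = { $, 'else', 'then', :=, id, num }.
Union: FOLLOW(<cond>) = { $, 'else', 'then', :=, id, num }.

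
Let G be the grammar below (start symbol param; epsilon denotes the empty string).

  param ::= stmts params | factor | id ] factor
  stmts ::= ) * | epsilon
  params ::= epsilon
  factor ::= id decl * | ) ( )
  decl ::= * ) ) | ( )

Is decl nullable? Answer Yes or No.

No

Nullable nonterminals: param, params, stmts.
No production of decl has an RHS whose symbols are all nullable, so decl is not nullable.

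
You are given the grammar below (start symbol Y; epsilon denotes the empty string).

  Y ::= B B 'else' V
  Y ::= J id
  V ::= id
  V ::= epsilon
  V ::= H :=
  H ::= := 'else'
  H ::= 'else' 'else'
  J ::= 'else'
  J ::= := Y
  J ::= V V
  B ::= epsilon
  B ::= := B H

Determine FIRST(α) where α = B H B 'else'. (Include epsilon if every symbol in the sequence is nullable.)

{ 'else', := }

Add FIRST(B)\{epsilon} = { := }; B is nullable, continue.
Add FIRST(H) = { 'else', := }; H is not nullable, stop.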